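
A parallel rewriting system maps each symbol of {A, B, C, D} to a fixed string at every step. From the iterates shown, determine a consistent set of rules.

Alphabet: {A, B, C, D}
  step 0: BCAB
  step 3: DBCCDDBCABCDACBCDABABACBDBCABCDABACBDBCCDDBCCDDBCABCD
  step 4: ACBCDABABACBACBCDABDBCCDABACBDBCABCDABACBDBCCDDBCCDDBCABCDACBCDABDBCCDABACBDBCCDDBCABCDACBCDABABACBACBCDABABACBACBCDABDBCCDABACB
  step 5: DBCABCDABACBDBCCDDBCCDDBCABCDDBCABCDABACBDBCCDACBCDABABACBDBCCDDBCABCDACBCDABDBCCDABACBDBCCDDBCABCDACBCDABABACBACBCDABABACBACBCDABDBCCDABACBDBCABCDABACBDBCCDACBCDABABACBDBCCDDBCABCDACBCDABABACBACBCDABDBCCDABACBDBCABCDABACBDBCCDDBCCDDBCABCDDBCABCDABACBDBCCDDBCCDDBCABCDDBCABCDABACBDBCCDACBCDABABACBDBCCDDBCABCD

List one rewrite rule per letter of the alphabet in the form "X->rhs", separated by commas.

  step 4 ⇒ step 5: ACBCDABABACBACBCDABDBCCDABACBDBCABCDABACBDBCCDDBCCDDBCABCDACBCDABDBCCDABACBDBCCDDBCABCDACBCDABABACBACBCDABABACBACBCDABDBCCDABACB ⇒ DBC·AB·CD·AB·ACB·DBC·CD·DBC·CD·DBC·AB·CD·DBC·AB·CD·AB·ACB·DBC·CD·ACB·CD·AB·AB·ACB·DBC·CD·DBC·AB·CD·ACB·CD·AB·DBC·CD·AB·ACB·DBC·CD·DBC·AB·CD·ACB·CD·AB·AB·ACB·ACB·CD·AB·AB·ACB·ACB·CD·AB·DBC·CD·AB·ACB·DBC·AB·CD·AB·ACB·DBC·CD·ACB·CD·AB·AB·ACB·DBC·CD·DBC·AB·CD·ACB·CD·AB·AB·ACB·ACB·CD·AB·DBC·CD·AB·ACB·DBC·AB·CD·AB·ACB·DBC·CD·DBC·CD·DBC·AB·CD·DBC·AB·CD·AB·ACB·DBC·CD·DBC·CD·DBC·AB·CD·DBC·AB·CD·AB·ACB·DBC·CD·ACB·CD·AB·AB·ACB·DBC·CD·DBC·AB·CD
    A ↦ DBC
    B ↦ CD
    C ↦ AB
    D ↦ ACB

A->DBC, B->CD, C->AB, D->ACB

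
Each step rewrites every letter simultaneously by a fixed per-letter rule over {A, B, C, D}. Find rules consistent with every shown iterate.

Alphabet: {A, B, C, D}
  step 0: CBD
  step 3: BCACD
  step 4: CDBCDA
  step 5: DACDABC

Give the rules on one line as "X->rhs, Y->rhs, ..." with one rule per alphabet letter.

A->BC, B->C, C->D, D->A

  step 4 ⇒ step 5: CDBCDA ⇒ D·A·C·D·A·BC
    A ↦ BC
    B ↦ C
    C ↦ D
    D ↦ A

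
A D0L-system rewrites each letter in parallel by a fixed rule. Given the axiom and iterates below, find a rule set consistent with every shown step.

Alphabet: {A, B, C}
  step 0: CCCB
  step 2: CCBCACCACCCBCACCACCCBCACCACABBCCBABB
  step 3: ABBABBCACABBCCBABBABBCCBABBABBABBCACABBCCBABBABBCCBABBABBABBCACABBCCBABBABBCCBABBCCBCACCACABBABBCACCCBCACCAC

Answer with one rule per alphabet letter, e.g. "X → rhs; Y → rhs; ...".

  step 2 ⇒ step 3: CCBCACCACCCBCACCACCCBCACCACABBCCBABB ⇒ ABB·ABB·CAC·ABB·CCB·ABB·ABB·CCB·ABB·ABB·ABB·CAC·ABB·CCB·ABB·ABB·CCB·ABB·ABB·ABB·CAC·ABB·CCB·ABB·ABB·CCB·ABB·CCB·CAC·CAC·ABB·ABB·CAC·CCB·CAC·CAC
    A ↦ CCB
    B ↦ CAC
    C ↦ ABB

A->CCB, B->CAC, C->ABB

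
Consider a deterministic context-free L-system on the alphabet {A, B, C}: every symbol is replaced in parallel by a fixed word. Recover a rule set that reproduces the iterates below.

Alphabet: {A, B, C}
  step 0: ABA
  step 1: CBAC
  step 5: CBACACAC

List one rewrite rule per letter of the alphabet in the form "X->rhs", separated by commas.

  step 0 ⇒ step 1: ABA ⇒ C·BA·C
    A ↦ C
    B ↦ BA
    C ↦ A  (constrained at step 1)

A->C, B->BA, C->A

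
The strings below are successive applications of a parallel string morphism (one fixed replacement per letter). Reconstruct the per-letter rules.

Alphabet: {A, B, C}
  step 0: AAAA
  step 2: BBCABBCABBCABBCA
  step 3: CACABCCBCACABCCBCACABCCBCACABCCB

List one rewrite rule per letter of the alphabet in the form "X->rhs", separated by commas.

A->CCB, B->CA, C->B

  step 2 ⇒ step 3: BBCABBCABBCABBCA ⇒ CA·CA·B·CCB·CA·CA·B·CCB·CA·CA·B·CCB·CA·CA·B·CCB
    A ↦ CCB
    B ↦ CA
    C ↦ B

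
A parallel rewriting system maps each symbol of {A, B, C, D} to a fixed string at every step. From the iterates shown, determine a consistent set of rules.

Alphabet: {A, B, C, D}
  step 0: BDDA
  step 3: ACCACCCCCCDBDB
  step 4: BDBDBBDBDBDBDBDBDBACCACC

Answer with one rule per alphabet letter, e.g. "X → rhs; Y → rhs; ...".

  step 3 ⇒ step 4: ACCACCCCCCDBDB ⇒ B·DB·DB·B·DB·DB·DB·DB·DB·DB·A·CC·A·CC
    A ↦ B
    B ↦ CC
    C ↦ DB
    D ↦ A

A->B, B->CC, C->DB, D->A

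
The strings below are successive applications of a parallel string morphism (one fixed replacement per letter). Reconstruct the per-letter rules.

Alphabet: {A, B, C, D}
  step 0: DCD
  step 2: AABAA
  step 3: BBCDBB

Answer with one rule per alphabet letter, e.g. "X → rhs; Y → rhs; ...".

A->B, B->CD, C->A, D->CC

  step 2 ⇒ step 3: AABAA ⇒ B·B·CD·B·B
    A ↦ B
    B ↦ CD
    C ↦ A  (constrained at step 0)
    D ↦ CC  (constrained at step 0)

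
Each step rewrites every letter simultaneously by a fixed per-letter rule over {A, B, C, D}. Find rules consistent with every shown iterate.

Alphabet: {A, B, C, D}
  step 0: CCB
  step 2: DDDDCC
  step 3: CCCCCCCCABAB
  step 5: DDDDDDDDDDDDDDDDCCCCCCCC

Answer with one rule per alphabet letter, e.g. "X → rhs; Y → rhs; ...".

A->D, B->D, C->AB, D->CC

  step 2 ⇒ step 3: DDDDCC ⇒ CC·CC·CC·CC·AB·AB
    C ↦ AB
    D ↦ CC
    A ↦ D  (constrained at step 3)
    B ↦ D  (constrained at step 0)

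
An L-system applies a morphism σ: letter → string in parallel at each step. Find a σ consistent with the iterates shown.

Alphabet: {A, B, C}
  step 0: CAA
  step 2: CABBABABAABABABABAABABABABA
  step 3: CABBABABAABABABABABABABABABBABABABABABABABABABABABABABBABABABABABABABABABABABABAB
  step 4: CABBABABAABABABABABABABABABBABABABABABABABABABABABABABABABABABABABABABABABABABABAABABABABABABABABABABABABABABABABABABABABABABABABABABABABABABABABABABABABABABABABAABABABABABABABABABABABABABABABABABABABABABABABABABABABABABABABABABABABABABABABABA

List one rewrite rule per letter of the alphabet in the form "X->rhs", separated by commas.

A->BAB, B->ABA, C->CAB

  step 3 ⇒ step 4: CABBABABAABABABABABABABABABBABABABABABABABABABABABABABBABABABABABABABABABABABABAB ⇒ CAB·BAB·ABA·ABA·BAB·ABA·BAB·ABA·BAB·BAB·ABA·BAB·ABA·BAB·ABA·BAB·ABA·BAB·ABA·BAB·ABA·BAB·ABA·BAB·ABA·BAB·ABA·ABA·BAB·ABA·BAB·ABA·BAB·ABA·BAB·ABA·BAB·ABA·BAB·ABA·BAB·ABA·BAB·ABA·BAB·ABA·BAB·ABA·BAB·ABA·BAB·ABA·BAB·ABA·ABA·BAB·ABA·BAB·ABA·BAB·ABA·BAB·ABA·BAB·ABA·BAB·ABA·BAB·ABA·BAB·ABA·BAB·ABA·BAB·ABA·BAB·ABA·BAB·ABA·BAB·ABA
    A ↦ BAB
    B ↦ ABA
    C ↦ CAB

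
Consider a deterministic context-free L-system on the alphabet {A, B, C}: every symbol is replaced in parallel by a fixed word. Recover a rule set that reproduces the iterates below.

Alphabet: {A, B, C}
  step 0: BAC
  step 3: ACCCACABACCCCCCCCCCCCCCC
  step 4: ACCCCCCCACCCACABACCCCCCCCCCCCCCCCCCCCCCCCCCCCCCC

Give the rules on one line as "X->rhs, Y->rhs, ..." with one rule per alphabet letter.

  step 3 ⇒ step 4: ACCCACABACCCCCCCCCCCCCCC ⇒ AC·CC·CC·CC·AC·CC·AC·AB·AC·CC·CC·CC·CC·CC·CC·CC·CC·CC·CC·CC·CC·CC·CC·CC
    A ↦ AC
    B ↦ AB
    C ↦ CC

A->AC, B->AB, C->CC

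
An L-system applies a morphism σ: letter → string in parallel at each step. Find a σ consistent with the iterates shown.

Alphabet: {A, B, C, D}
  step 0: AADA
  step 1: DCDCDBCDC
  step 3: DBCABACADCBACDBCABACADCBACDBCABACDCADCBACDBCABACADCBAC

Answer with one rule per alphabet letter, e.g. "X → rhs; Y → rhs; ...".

  step 0 ⇒ step 1: AADA ⇒ DC·DC·DBC·DC
    A ↦ DC
    D ↦ DBC
    B ↦ A  (constrained at step 1)
    C ↦ BAC  (constrained at step 1)

A->DC, B->A, C->BAC, D->DBC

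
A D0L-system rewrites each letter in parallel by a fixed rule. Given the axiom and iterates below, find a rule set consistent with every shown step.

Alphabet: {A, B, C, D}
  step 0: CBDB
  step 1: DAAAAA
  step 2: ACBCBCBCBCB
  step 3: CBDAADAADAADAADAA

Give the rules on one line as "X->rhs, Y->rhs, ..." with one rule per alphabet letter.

  step 2 ⇒ step 3: ACBCBCBCBCB ⇒ CB·D·AA·D·AA·D·AA·D·AA·D·AA
    A ↦ CB
    B ↦ AA
    C ↦ D
  step 0 ⇒ step 1: CBDB ⇒ D·AA·A·AA
    D ↦ A

A->CB, B->AA, C->D, D->A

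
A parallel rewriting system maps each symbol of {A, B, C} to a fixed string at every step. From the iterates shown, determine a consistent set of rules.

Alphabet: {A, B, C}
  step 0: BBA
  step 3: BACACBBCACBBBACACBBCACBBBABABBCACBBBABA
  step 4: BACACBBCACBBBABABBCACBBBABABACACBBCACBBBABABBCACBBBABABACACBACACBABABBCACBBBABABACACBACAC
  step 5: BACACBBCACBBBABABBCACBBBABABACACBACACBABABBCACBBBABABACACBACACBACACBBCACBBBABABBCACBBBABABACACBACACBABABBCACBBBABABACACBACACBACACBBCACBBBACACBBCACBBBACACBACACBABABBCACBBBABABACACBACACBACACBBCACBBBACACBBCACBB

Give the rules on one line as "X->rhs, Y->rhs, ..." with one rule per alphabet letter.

A->CAC, B->BA, C->BB

  step 4 ⇒ step 5: BACACBBCACBBBABABBCACBBBABABACACBBCACBBBABABBCACBBBABABACACBACACBABABBCACBBBABABACACBACAC ⇒ BA·CAC·BB·CAC·BB·BA·BA·BB·CAC·BB·BA·BA·BA·CAC·BA·CAC·BA·BA·BB·CAC·BB·BA·BA·BA·CAC·BA·CAC·BA·CAC·BB·CAC·BB·BA·BA·BB·CAC·BB·BA·BA·BA·CAC·BA·CAC·BA·BA·BB·CAC·BB·BA·BA·BA·CAC·BA·CAC·BA·CAC·BB·CAC·BB·BA·CAC·BB·CAC·BB·BA·CAC·BA·CAC·BA·BA·BB·CAC·BB·BA·BA·BA·CAC·BA·CAC·BA·CAC·BB·CAC·BB·BA·CAC·BB·CAC·BB
    A ↦ CAC
    B ↦ BA
    C ↦ BB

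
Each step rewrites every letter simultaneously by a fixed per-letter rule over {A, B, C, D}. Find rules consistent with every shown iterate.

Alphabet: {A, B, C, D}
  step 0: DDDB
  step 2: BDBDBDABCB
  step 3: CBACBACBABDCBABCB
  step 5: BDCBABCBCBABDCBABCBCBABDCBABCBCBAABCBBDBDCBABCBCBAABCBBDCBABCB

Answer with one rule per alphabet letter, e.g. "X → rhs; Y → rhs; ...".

A->BD, B->CB, C->AB, D->A

  step 2 ⇒ step 3: BDBDBDABCB ⇒ CB·A·CB·A·CB·A·BD·CB·AB·CB
    A ↦ BD
    B ↦ CB
    C ↦ AB
    D ↦ A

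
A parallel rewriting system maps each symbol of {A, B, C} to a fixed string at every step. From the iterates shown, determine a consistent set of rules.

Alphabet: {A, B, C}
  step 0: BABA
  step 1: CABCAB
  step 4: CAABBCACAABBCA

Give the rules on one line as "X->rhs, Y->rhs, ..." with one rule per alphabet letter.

  step 0 ⇒ step 1: BABA ⇒ CA·B·CA·B
    A ↦ B
    B ↦ CA
    C ↦ A  (constrained at step 1)

A->B, B->CA, C->A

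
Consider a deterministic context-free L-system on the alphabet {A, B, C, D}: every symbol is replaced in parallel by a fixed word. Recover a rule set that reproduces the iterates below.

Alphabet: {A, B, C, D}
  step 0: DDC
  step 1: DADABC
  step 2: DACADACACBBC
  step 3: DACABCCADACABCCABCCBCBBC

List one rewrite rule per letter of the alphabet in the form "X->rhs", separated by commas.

  step 2 ⇒ step 3: DACADACACBBC ⇒ DA·CA·BC·CA·DA·CA·BC·CA·BC·CB·CB·BC
    A ↦ CA
    B ↦ CB
    C ↦ BC
    D ↦ DA

A->CA, B->CB, C->BC, D->DA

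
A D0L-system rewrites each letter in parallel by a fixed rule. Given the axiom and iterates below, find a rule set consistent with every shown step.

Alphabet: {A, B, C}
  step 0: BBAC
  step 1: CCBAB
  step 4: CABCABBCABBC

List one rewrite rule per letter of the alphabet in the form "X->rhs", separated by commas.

  step 0 ⇒ step 1: BBAC ⇒ C·C·B·AB
    A ↦ B
    B ↦ C
    C ↦ AB

A->B, B->C, C->AB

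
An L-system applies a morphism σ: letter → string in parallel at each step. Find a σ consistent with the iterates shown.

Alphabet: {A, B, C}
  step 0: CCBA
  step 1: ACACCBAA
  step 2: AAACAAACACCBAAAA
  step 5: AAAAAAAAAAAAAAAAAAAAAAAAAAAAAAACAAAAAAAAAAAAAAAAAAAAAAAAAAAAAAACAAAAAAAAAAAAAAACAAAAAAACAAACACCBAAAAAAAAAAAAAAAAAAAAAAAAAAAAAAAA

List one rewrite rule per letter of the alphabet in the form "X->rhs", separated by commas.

  step 1 ⇒ step 2: ACACCBAA ⇒ AA·AC·AA·AC·AC·CB·AA·AA
    A ↦ AA
    B ↦ CB
    C ↦ AC

A->AA, B->CB, C->AC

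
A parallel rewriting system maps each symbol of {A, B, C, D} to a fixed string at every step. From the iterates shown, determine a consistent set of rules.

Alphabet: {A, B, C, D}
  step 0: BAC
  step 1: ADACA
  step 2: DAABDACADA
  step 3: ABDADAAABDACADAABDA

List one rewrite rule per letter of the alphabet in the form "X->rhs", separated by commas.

  step 2 ⇒ step 3: DAABDACADA ⇒ AB·DA·DA·A·AB·DA·CA·DA·AB·DA
    A ↦ DA
    B ↦ A
    C ↦ CA
    D ↦ AB

A->DA, B->A, C->CA, D->AB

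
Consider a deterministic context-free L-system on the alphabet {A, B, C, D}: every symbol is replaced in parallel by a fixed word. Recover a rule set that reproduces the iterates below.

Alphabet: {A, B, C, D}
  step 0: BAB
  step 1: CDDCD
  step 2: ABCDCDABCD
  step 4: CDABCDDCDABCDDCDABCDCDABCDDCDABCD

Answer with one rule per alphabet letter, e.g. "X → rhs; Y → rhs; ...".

  step 1 ⇒ step 2: CDDCD ⇒ AB·CD·CD·AB·CD
    C ↦ AB
    D ↦ CD
  step 0 ⇒ step 1: BAB ⇒ CD·D·CD
    A ↦ D
  step 0 ⇒ step 1: BAB ⇒ CD·D·CD
    B ↦ CD

A->D, B->CD, C->AB, D->CD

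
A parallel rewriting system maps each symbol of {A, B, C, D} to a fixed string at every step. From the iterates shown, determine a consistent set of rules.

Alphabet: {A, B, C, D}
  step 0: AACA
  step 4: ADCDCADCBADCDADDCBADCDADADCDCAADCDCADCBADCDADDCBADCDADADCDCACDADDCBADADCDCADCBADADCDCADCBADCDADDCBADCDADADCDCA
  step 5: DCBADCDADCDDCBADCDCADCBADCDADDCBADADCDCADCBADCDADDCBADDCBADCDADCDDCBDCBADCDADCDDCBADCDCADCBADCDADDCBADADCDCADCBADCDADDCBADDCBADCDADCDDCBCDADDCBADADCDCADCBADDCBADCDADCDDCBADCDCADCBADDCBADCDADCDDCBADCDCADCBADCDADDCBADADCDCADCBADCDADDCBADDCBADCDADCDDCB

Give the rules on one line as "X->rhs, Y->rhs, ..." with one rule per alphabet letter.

A->DCB, B->CA, C->CD, D->AD

  step 4 ⇒ step 5: ADCDCADCBADCDADDCBADCDADADCDCAADCDCADCBADCDADDCBADCDADADCDCACDADDCBADADCDCADCBADADCDCADCBADCDADDCBADCDADADCDCA ⇒ DCB·AD·CD·AD·CD·DCB·AD·CD·CA·DCB·AD·CD·AD·DCB·AD·AD·CD·CA·DCB·AD·CD·AD·DCB·AD·DCB·AD·CD·AD·CD·DCB·DCB·AD·CD·AD·CD·DCB·AD·CD·CA·DCB·AD·CD·AD·DCB·AD·AD·CD·CA·DCB·AD·CD·AD·DCB·AD·DCB·AD·CD·AD·CD·DCB·CD·AD·DCB·AD·AD·CD·CA·DCB·AD·DCB·AD·CD·AD·CD·DCB·AD·CD·CA·DCB·AD·DCB·AD·CD·AD·CD·DCB·AD·CD·CA·DCB·AD·CD·AD·DCB·AD·AD·CD·CA·DCB·AD·CD·AD·DCB·AD·DCB·AD·CD·AD·CD·DCB
    A ↦ DCB
    B ↦ CA
    C ↦ CD
    D ↦ AD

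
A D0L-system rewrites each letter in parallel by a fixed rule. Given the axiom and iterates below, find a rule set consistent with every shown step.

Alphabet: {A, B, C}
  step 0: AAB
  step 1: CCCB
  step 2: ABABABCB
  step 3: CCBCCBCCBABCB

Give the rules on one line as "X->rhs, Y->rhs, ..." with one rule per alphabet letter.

A->C, B->CB, C->AB

  step 2 ⇒ step 3: ABABABCB ⇒ C·CB·C·CB·C·CB·AB·CB
    A ↦ C
    B ↦ CB
    C ↦ AB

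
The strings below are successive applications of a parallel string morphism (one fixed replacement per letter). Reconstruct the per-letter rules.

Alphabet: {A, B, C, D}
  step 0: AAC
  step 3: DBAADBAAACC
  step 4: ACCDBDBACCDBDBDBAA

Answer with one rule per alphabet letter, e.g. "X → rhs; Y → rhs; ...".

A->DB, B->CC, C->A, D->A

  step 3 ⇒ step 4: DBAADBAAACC ⇒ A·CC·DB·DB·A·CC·DB·DB·DB·A·A
    A ↦ DB
    B ↦ CC
    C ↦ A
    D ↦ A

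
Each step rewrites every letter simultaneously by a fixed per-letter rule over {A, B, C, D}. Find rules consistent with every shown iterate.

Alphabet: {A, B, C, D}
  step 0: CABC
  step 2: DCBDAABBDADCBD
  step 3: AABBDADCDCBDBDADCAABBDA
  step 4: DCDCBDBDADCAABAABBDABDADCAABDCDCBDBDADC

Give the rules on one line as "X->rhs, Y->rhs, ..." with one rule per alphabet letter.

  step 3 ⇒ step 4: AABBDADCDCBDBDADCAABBDA ⇒ DC·DC·BD·BD·A·DC·A·AB·A·AB·BD·A·BD·A·DC·A·AB·DC·DC·BD·BD·A·DC
    A ↦ DC
    B ↦ BD
    C ↦ AB
    D ↦ A

A->DC, B->BD, C->AB, D->A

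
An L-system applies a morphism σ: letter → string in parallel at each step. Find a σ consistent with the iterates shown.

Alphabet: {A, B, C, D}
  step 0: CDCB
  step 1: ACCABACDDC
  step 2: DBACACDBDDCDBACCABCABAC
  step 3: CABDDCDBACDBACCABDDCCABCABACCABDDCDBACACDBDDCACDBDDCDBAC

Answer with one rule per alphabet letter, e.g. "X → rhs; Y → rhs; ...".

A->DB, B->DDC, C->AC, D->CAB

  step 2 ⇒ step 3: DBACACDBDDCDBACCABCABAC ⇒ CAB·DDC·DB·AC·DB·AC·CAB·DDC·CAB·CAB·AC·CAB·DDC·DB·AC·AC·DB·DDC·AC·DB·DDC·DB·AC
    A ↦ DB
    B ↦ DDC
    C ↦ AC
    D ↦ CAB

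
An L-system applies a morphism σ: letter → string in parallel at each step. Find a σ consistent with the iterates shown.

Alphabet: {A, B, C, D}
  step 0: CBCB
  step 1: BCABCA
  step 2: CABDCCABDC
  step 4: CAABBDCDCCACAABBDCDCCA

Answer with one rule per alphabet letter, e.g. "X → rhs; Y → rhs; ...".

A->DC, B->CA, C->B, D->A

  step 1 ⇒ step 2: BCABCA ⇒ CA·B·DC·CA·B·DC
    A ↦ DC
    B ↦ CA
    C ↦ B
    D ↦ A  (constrained at step 2)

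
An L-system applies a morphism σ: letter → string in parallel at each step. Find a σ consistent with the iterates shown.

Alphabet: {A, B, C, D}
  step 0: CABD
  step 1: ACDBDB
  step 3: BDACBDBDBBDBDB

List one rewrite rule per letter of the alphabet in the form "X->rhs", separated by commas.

A->D, B->BD, C->AC, D->B

  step 0 ⇒ step 1: CABD ⇒ AC·D·BD·B
    A ↦ D
    B ↦ BD
    C ↦ AC
    D ↦ B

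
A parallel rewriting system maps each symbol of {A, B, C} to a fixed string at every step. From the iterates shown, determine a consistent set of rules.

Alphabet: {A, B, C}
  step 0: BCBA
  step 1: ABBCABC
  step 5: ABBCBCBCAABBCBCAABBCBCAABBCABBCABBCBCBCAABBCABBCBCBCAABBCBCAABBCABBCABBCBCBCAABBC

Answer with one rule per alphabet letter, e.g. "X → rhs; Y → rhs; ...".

  step 0 ⇒ step 1: BCBA ⇒ A·BBC·A·BC
    A ↦ BC
    B ↦ A
    C ↦ BBC

A->BC, B->A, C->BBC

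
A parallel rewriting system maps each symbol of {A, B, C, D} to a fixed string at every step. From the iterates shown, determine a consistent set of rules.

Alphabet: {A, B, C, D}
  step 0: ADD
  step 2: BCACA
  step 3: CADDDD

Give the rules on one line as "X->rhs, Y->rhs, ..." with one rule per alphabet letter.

A->D, B->CA, C->D, D->B

  step 2 ⇒ step 3: BCACA ⇒ CA·D·D·D·D
    A ↦ D
    B ↦ CA
    C ↦ D
    D ↦ B  (constrained at step 0)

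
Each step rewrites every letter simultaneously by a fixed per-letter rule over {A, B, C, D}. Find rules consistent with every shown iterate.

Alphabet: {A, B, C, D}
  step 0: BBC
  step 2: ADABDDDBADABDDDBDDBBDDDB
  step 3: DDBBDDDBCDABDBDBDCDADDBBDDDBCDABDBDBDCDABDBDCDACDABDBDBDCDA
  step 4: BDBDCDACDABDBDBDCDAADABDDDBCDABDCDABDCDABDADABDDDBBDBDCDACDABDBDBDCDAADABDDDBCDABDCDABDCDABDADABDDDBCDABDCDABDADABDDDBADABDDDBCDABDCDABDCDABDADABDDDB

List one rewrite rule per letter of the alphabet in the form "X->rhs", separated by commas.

A->DDB, B->CDA, C->ADA, D->BD

  step 3 ⇒ step 4: DDBBDDDBCDABDBDBDCDADDBBDDDBCDABDBDBDCDABDBDCDACDABDBDBDCDA ⇒ BD·BD·CDA·CDA·BD·BD·BD·CDA·ADA·BD·DDB·CDA·BD·CDA·BD·CDA·BD·ADA·BD·DDB·BD·BD·CDA·CDA·BD·BD·BD·CDA·ADA·BD·DDB·CDA·BD·CDA·BD·CDA·BD·ADA·BD·DDB·CDA·BD·CDA·BD·ADA·BD·DDB·ADA·BD·DDB·CDA·BD·CDA·BD·CDA·BD·ADA·BD·DDB
    A ↦ DDB
    B ↦ CDA
    C ↦ ADA
    D ↦ BD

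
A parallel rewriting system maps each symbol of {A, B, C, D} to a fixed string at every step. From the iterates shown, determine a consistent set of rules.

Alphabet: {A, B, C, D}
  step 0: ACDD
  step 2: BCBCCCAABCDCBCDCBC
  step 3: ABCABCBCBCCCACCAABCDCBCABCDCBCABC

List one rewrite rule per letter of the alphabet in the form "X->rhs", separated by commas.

A->CCA, B->A, C->BC, D->DC

  step 2 ⇒ step 3: BCBCCCAABCDCBCDCBC ⇒ A·BC·A·BC·BC·BC·CCA·CCA·A·BC·DC·BC·A·BC·DC·BC·A·BC
    A ↦ CCA
    B ↦ A
    C ↦ BC
    D ↦ DC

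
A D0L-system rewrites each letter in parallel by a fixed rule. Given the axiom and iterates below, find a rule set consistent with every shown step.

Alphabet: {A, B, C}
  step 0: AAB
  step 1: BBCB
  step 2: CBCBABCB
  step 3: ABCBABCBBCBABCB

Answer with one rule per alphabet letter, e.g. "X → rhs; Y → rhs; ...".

  step 2 ⇒ step 3: CBCBABCB ⇒ AB·CB·AB·CB·B·CB·AB·CB
    A ↦ B
    B ↦ CB
    C ↦ AB

A->B, B->CB, C->AB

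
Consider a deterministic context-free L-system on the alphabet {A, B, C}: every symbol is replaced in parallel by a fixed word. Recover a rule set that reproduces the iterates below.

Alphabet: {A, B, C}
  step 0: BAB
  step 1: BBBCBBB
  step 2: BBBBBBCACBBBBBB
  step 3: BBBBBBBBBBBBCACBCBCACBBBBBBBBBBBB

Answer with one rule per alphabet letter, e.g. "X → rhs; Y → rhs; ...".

  step 2 ⇒ step 3: BBBBBBCACBBBBBB ⇒ BB·BB·BB·BB·BB·BB·CAC·BCB·CAC·BB·BB·BB·BB·BB·BB
    A ↦ BCB
    B ↦ BB
    C ↦ CAC

A->BCB, B->BB, C->CAC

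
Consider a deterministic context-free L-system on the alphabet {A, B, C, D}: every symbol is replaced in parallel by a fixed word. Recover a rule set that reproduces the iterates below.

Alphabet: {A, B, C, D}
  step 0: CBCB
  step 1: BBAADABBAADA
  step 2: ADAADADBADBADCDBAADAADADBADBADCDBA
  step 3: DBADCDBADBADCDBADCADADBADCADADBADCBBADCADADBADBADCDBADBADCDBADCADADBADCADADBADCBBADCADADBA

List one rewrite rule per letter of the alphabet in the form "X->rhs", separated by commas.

A->DBA, B->ADA, C->BBA, D->DC

  step 2 ⇒ step 3: ADAADADBADBADCDBAADAADADBADBADCDBA ⇒ DBA·DC·DBA·DBA·DC·DBA·DC·ADA·DBA·DC·ADA·DBA·DC·BBA·DC·ADA·DBA·DBA·DC·DBA·DBA·DC·DBA·DC·ADA·DBA·DC·ADA·DBA·DC·BBA·DC·ADA·DBA
    A ↦ DBA
    B ↦ ADA
    C ↦ BBA
    D ↦ DC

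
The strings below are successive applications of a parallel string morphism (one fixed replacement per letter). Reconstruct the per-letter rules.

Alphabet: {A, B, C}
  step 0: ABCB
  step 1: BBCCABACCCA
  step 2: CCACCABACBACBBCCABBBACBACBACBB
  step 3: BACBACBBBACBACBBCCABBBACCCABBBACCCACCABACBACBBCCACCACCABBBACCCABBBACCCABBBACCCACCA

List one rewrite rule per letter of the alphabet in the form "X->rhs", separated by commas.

A->BB, B->CCA, C->BAC

  step 2 ⇒ step 3: CCACCABACBACBBCCABBBACBACBACBB ⇒ BAC·BAC·BB·BAC·BAC·BB·CCA·BB·BAC·CCA·BB·BAC·CCA·CCA·BAC·BAC·BB·CCA·CCA·CCA·BB·BAC·CCA·BB·BAC·CCA·BB·BAC·CCA·CCA
    A ↦ BB
    B ↦ CCA
    C ↦ BAC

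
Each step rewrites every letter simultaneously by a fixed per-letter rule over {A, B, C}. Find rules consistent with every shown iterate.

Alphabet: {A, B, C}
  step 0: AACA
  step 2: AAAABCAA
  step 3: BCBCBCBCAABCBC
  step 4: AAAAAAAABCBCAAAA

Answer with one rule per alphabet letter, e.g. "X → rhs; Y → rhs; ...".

A->BC, B->A, C->A

  step 3 ⇒ step 4: BCBCBCBCAABCBC ⇒ A·A·A·A·A·A·A·A·BC·BC·A·A·A·A
    A ↦ BC
    B ↦ A
    C ↦ A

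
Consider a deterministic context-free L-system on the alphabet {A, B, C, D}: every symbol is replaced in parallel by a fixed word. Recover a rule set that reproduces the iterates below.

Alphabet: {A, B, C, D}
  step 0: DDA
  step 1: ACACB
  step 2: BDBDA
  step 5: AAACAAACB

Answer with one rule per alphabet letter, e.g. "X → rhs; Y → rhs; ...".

A->B, B->A, C->D, D->AC

  step 1 ⇒ step 2: ACACB ⇒ B·D·B·D·A
    A ↦ B
    B ↦ A
    C ↦ D
  step 0 ⇒ step 1: DDA ⇒ AC·AC·B
    D ↦ AC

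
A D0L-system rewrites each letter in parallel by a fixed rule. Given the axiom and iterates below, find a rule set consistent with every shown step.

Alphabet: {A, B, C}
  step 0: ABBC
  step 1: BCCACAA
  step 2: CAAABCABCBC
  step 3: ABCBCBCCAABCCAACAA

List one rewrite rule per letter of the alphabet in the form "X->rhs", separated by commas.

A->BC, B->CA, C->A

  step 2 ⇒ step 3: CAAABCABCBC ⇒ A·BC·BC·BC·CA·A·BC·CA·A·CA·A
    A ↦ BC
    B ↦ CA
    C ↦ A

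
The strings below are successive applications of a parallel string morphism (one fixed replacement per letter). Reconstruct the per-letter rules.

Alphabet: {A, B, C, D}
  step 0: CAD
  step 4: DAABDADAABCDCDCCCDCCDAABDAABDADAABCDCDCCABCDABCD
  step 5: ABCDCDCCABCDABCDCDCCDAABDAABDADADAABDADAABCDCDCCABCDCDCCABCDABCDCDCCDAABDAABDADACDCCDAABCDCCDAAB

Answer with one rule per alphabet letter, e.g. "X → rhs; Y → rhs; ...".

A->CD, B->CC, C->DA, D->AB

  step 4 ⇒ step 5: DAABDADAABCDCDCCCDCCDAABDAABDADAABCDCDCCABCDABCD ⇒ AB·CD·CD·CC·AB·CD·AB·CD·CD·CC·DA·AB·DA·AB·DA·DA·DA·AB·DA·DA·AB·CD·CD·CC·AB·CD·CD·CC·AB·CD·AB·CD·CD·CC·DA·AB·DA·AB·DA·DA·CD·CC·DA·AB·CD·CC·DA·AB
    A ↦ CD
    B ↦ CC
    C ↦ DA
    D ↦ AB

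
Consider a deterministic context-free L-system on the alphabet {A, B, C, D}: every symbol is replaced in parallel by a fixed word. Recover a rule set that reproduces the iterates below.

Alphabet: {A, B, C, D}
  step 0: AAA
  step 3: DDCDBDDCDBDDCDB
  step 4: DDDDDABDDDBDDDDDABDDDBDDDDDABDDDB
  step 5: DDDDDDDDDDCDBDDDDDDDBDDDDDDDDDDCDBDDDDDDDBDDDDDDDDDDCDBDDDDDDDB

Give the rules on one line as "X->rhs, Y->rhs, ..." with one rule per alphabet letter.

  step 4 ⇒ step 5: DDDDDABDDDBDDDDDABDDDBDDDDDABDDDB ⇒ DD·DD·DD·DD·DD·C·DB·DD·DD·DD·DB·DD·DD·DD·DD·DD·C·DB·DD·DD·DD·DB·DD·DD·DD·DD·DD·C·DB·DD·DD·DD·DB
    A ↦ C
    B ↦ DB
    D ↦ DD
  step 3 ⇒ step 4: DDCDBDDCDBDDCDB ⇒ DD·DD·DAB·DD·DB·DD·DD·DAB·DD·DB·DD·DD·DAB·DD·DB
    C ↦ DAB

A->C, B->DB, C->DAB, D->DD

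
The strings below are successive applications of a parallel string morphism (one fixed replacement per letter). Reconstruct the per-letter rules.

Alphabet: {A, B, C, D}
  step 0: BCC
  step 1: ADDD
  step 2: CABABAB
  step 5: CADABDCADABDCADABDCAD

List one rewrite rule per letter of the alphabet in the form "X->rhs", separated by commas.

A->C, B->AD, C->D, D->AB

  step 1 ⇒ step 2: ADDD ⇒ C·AB·AB·AB
    A ↦ C
    D ↦ AB
  step 0 ⇒ step 1: BCC ⇒ AD·D·D
    B ↦ AD
  step 0 ⇒ step 1: BCC ⇒ AD·D·D
    C ↦ D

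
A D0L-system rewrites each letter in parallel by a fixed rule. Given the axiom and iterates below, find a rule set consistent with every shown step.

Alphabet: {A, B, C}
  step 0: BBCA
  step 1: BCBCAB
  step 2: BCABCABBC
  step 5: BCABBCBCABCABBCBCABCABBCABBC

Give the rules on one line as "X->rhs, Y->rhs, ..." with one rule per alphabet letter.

  step 1 ⇒ step 2: BCBCAB ⇒ BC·A·BC·A·B·BC
    A ↦ B
    B ↦ BC
    C ↦ A

A->B, B->BC, C->A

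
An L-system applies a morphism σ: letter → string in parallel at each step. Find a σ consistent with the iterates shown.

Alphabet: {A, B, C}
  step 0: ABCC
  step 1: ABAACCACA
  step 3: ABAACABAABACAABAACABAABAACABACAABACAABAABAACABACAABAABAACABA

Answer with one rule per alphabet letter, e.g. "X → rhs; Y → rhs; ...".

  step 0 ⇒ step 1: ABCC ⇒ ABA·AC·CA·CA
    A ↦ ABA
    B ↦ AC
    C ↦ CA

A->ABA, B->AC, C->CA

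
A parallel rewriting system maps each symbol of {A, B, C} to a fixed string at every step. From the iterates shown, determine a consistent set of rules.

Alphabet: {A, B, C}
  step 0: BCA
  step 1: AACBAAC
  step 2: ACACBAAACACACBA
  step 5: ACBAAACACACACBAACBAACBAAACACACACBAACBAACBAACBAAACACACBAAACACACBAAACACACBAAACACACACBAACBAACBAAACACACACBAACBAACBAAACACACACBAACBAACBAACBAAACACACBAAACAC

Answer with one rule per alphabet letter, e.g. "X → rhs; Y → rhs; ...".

  step 1 ⇒ step 2: AACBAAC ⇒ AC·AC·BA·AAC·AC·AC·BA
    A ↦ AC
    B ↦ AAC
    C ↦ BA

A->AC, B->AAC, C->BA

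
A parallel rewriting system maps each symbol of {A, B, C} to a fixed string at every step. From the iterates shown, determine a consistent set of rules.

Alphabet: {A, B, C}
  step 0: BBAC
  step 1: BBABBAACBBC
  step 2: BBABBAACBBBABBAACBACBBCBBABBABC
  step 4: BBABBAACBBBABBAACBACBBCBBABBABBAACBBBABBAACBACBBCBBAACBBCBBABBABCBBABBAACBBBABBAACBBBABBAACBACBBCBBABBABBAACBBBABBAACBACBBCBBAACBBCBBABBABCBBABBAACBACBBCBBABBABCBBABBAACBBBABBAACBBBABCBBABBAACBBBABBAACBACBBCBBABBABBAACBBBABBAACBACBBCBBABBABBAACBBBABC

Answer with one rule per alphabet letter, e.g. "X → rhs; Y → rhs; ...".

  step 1 ⇒ step 2: BBABBAACBBC ⇒ BBA·BBA·ACB·BBA·BBA·ACB·ACB·BC·BBA·BBA·BC
    A ↦ ACB
    B ↦ BBA
    C ↦ BC

A->ACB, B->BBA, C->BC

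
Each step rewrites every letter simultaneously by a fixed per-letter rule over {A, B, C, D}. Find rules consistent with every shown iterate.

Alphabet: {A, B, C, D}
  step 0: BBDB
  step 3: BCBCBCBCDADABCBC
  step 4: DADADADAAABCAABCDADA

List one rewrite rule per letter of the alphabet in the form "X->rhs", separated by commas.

  step 3 ⇒ step 4: BCBCBCBCDADABCBC ⇒ D·A·D·A·D·A·D·A·AA·BC·AA·BC·D·A·D·A
    A ↦ BC
    B ↦ D
    C ↦ A
    D ↦ AA

A->BC, B->D, C->A, D->AA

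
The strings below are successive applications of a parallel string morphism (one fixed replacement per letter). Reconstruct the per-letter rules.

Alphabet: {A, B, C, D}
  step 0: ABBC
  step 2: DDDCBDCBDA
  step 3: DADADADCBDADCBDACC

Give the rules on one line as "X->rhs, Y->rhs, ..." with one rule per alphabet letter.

  step 2 ⇒ step 3: DDDCBDCBDA ⇒ DA·DA·DA·D·CB·DA·D·CB·DA·CC
    A ↦ CC
    B ↦ CB
    C ↦ D
    D ↦ DA

A->CC, B->CB, C->D, D->DA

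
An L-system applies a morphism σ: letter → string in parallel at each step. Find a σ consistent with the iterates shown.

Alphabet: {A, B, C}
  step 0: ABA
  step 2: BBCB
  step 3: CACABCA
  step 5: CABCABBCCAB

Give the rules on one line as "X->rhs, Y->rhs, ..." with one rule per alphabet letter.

  step 2 ⇒ step 3: BBCB ⇒ CA·CA·B·CA
    B ↦ CA
    C ↦ B
    A ↦ C  (constrained at step 0)

A->C, B->CA, C->B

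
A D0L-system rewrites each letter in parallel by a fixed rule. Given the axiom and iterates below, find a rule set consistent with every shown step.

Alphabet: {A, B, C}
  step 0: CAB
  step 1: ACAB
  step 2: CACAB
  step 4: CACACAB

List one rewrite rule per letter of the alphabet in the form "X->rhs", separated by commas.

  step 1 ⇒ step 2: ACAB ⇒ C·A·C·AB
    A ↦ C
    B ↦ AB
    C ↦ A

A->C, B->AB, C->A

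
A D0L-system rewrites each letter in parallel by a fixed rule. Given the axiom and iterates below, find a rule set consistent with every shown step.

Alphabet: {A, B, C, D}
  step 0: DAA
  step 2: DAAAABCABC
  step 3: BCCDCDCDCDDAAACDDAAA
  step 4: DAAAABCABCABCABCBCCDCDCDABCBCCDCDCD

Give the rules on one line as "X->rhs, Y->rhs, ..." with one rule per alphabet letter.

A->CD, B->DAA, C->A, D->BC

  step 3 ⇒ step 4: BCCDCDCDCDDAAACDDAAA ⇒ DAA·A·A·BC·A·BC·A·BC·A·BC·BC·CD·CD·CD·A·BC·BC·CD·CD·CD
    A ↦ CD
    B ↦ DAA
    C ↦ A
    D ↦ BC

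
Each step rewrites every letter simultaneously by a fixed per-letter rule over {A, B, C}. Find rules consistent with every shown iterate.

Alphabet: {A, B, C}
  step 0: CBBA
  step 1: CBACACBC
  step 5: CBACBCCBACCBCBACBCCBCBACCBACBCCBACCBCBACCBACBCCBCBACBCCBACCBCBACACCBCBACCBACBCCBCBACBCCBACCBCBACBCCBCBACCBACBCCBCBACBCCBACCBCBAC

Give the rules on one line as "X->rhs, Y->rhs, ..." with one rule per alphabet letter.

A->BC, B->AC, C->CB

  step 0 ⇒ step 1: CBBA ⇒ CB·AC·AC·BC
    A ↦ BC
    B ↦ AC
    C ↦ CB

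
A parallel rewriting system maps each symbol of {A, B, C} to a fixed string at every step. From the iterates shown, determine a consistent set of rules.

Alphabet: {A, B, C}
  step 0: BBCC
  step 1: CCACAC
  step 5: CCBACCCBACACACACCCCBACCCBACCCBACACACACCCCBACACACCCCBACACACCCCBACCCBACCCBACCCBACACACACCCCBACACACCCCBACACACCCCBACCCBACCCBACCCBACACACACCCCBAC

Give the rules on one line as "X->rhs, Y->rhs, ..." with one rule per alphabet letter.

A->CCB, B->C, C->AC

  step 0 ⇒ step 1: BBCC ⇒ C·C·AC·AC
    B ↦ C
    C ↦ AC
    A ↦ CCB  (constrained at step 1)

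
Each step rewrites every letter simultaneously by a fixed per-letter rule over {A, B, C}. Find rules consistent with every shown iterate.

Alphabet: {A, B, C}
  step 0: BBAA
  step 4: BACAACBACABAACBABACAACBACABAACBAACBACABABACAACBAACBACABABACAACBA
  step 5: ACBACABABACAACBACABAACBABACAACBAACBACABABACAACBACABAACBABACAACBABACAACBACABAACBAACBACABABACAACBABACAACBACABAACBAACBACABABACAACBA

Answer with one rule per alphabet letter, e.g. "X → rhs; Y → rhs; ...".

  step 4 ⇒ step 5: BACAACBACABAACBABACAACBACABAACBAACBACABABACAACBAACBACABABACAACBA ⇒ AC·BA·CA·BA·BA·CA·AC·BA·CA·BA·AC·BA·BA·CA·AC·BA·AC·BA·CA·BA·BA·CA·AC·BA·CA·BA·AC·BA·BA·CA·AC·BA·BA·CA·AC·BA·CA·BA·AC·BA·AC·BA·CA·BA·BA·CA·AC·BA·BA·CA·AC·BA·CA·BA·AC·BA·AC·BA·CA·BA·BA·CA·AC·BA
    A ↦ BA
    B ↦ AC
    C ↦ CA

A->BA, B->AC, C->CA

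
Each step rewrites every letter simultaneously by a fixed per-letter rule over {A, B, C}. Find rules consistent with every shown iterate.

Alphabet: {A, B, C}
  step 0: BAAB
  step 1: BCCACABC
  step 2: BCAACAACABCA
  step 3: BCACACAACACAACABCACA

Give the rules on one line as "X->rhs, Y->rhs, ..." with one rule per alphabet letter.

A->CA, B->BC, C->A

  step 2 ⇒ step 3: BCAACAACABCA ⇒ BC·A·CA·CA·A·CA·CA·A·CA·BC·A·CA
    A ↦ CA
    B ↦ BC
    C ↦ A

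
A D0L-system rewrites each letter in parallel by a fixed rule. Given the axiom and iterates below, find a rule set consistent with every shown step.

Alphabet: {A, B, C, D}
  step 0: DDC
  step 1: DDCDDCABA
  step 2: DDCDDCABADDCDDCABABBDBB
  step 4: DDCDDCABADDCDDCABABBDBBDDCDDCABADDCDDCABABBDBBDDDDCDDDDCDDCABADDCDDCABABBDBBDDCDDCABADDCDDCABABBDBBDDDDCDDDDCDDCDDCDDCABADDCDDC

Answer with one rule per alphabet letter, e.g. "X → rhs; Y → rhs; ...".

  step 1 ⇒ step 2: DDCDDCABA ⇒ DDC·DDC·ABA·DDC·DDC·ABA·BB·D·BB
    A ↦ BB
    B ↦ D
    C ↦ ABA
    D ↦ DDC

A->BB, B->D, C->ABA, D->DDC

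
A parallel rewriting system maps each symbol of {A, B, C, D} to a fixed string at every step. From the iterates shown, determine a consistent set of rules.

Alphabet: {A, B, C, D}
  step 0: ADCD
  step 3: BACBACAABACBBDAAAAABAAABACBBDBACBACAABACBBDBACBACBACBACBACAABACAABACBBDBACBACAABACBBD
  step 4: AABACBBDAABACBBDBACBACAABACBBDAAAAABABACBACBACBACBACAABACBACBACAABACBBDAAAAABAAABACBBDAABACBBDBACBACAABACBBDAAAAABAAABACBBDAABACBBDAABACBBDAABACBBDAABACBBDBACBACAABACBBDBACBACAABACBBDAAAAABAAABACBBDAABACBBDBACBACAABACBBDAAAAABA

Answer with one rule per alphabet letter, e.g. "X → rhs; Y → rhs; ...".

  step 3 ⇒ step 4: BACBACAABACBBDAAAAABAAABACBBDBACBACAABACBBDBACBACBACBACBACAABACAABACBBDBACBACAABACBBD ⇒ AA·BAC·BBD·AA·BAC·BBD·BAC·BAC·AA·BAC·BBD·AA·AA·ABA·BAC·BAC·BAC·BAC·BAC·AA·BAC·BAC·BAC·AA·BAC·BBD·AA·AA·ABA·AA·BAC·BBD·AA·BAC·BBD·BAC·BAC·AA·BAC·BBD·AA·AA·ABA·AA·BAC·BBD·AA·BAC·BBD·AA·BAC·BBD·AA·BAC·BBD·AA·BAC·BBD·BAC·BAC·AA·BAC·BBD·BAC·BAC·AA·BAC·BBD·AA·AA·ABA·AA·BAC·BBD·AA·BAC·BBD·BAC·BAC·AA·BAC·BBD·AA·AA·ABA
    A ↦ BAC
    B ↦ AA
    C ↦ BBD
    D ↦ ABA

A->BAC, B->AA, C->BBD, D->ABA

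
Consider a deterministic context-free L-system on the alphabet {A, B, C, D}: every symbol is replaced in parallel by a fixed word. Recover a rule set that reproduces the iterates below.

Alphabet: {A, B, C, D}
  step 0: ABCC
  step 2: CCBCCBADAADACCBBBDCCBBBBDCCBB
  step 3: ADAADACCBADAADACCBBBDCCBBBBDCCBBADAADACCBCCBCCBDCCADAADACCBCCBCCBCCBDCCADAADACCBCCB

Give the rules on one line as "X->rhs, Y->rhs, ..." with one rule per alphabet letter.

A->BB, B->CCB, C->ADA, D->DCC

  step 2 ⇒ step 3: CCBCCBADAADACCBBBDCCBBBBDCCBB ⇒ ADA·ADA·CCB·ADA·ADA·CCB·BB·DCC·BB·BB·DCC·BB·ADA·ADA·CCB·CCB·CCB·DCC·ADA·ADA·CCB·CCB·CCB·CCB·DCC·ADA·ADA·CCB·CCB
    A ↦ BB
    B ↦ CCB
    C ↦ ADA
    D ↦ DCC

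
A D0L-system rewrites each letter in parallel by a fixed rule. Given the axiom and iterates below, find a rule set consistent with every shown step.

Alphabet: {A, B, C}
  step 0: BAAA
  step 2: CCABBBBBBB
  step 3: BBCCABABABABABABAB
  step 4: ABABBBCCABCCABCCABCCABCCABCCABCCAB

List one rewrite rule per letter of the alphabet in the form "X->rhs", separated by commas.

A->CC, B->AB, C->B

  step 3 ⇒ step 4: BBCCABABABABABABAB ⇒ AB·AB·B·B·CC·AB·CC·AB·CC·AB·CC·AB·CC·AB·CC·AB·CC·AB
    A ↦ CC
    B ↦ AB
    C ↦ B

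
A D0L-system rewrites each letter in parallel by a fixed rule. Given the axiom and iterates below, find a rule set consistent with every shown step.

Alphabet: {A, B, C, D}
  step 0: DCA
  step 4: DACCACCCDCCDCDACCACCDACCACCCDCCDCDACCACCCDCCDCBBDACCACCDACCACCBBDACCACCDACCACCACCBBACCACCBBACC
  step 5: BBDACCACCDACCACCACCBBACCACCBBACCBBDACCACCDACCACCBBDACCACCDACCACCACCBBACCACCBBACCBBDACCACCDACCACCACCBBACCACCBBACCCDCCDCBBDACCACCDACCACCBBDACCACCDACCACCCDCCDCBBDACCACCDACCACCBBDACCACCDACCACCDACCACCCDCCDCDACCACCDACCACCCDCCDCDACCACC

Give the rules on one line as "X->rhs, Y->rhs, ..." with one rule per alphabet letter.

  step 4 ⇒ step 5: DACCACCCDCCDCDACCACCDACCACCCDCCDCDACCACCCDCCDCBBDACCACCDACCACCBBDACCACCDACCACCACCBBACCACCBBACC ⇒ BB·D·ACC·ACC·D·ACC·ACC·ACC·BB·ACC·ACC·BB·ACC·BB·D·ACC·ACC·D·ACC·ACC·BB·D·ACC·ACC·D·ACC·ACC·ACC·BB·ACC·ACC·BB·ACC·BB·D·ACC·ACC·D·ACC·ACC·ACC·BB·ACC·ACC·BB·ACC·CDC·CDC·BB·D·ACC·ACC·D·ACC·ACC·BB·D·ACC·ACC·D·ACC·ACC·CDC·CDC·BB·D·ACC·ACC·D·ACC·ACC·BB·D·ACC·ACC·D·ACC·ACC·D·ACC·ACC·CDC·CDC·D·ACC·ACC·D·ACC·ACC·CDC·CDC·D·ACC·ACC
    A ↦ D
    B ↦ CDC
    C ↦ ACC
    D ↦ BB

A->D, B->CDC, C->ACC, D->BB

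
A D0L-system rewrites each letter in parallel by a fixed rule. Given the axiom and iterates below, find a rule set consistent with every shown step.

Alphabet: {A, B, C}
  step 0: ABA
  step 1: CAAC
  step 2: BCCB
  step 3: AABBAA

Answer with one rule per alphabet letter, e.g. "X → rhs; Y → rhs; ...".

A->C, B->AA, C->B

  step 2 ⇒ step 3: BCCB ⇒ AA·B·B·AA
    B ↦ AA
    C ↦ B
  step 0 ⇒ step 1: ABA ⇒ C·AA·C
    A ↦ C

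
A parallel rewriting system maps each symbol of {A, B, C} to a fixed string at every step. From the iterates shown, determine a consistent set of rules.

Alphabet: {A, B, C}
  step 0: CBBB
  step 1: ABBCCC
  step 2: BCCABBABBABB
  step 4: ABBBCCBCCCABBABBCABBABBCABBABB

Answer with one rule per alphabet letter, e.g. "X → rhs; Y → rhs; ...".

  step 1 ⇒ step 2: ABBCCC ⇒ B·C·C·ABB·ABB·ABB
    A ↦ B
    B ↦ C
    C ↦ ABB

A->B, B->C, C->ABB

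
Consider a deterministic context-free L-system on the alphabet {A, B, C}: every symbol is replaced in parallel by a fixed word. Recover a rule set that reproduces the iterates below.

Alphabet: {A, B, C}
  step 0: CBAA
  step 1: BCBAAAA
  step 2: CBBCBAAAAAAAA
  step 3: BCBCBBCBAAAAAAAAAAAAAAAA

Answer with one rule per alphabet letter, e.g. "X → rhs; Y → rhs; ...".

A->AA, B->CB, C->B

  step 2 ⇒ step 3: CBBCBAAAAAAAA ⇒ B·CB·CB·B·CB·AA·AA·AA·AA·AA·AA·AA·AA
    A ↦ AA
    B ↦ CB
    C ↦ B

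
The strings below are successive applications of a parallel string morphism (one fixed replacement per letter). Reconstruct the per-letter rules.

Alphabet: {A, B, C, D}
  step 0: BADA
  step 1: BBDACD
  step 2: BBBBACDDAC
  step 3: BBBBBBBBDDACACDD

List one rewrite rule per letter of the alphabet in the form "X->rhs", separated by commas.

A->D, B->BB, C->D, D->AC

  step 2 ⇒ step 3: BBBBACDDAC ⇒ BB·BB·BB·BB·D·D·AC·AC·D·D
    A ↦ D
    B ↦ BB
    C ↦ D
    D ↦ AC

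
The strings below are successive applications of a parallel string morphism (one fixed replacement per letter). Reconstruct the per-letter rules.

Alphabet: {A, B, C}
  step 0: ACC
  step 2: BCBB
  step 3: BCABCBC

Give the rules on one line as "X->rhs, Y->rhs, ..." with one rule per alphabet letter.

  step 2 ⇒ step 3: BCBB ⇒ BC·A·BC·BC
    B ↦ BC
    C ↦ A
    A ↦ B  (constrained at step 0)

A->B, B->BC, C->A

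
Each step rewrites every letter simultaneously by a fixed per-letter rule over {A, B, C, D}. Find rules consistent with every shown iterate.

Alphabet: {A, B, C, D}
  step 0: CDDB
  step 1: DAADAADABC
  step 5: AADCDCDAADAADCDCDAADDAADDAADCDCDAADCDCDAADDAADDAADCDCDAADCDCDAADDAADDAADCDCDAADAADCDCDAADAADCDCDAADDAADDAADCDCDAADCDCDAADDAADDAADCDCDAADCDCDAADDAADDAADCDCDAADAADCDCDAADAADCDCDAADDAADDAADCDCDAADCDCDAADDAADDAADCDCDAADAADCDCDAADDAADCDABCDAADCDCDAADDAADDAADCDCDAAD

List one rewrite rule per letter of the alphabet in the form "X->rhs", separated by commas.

  step 0 ⇒ step 1: CDDB ⇒ D·AAD·AAD·ABC
    B ↦ ABC
    C ↦ D
    D ↦ AAD
    A ↦ CD  (constrained at step 1)

A->CD, B->ABC, C->D, D->AAD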